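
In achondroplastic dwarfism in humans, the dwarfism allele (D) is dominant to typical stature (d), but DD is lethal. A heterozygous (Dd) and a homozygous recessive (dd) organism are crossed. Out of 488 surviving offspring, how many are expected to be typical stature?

Cross: Dd × dd
Punnett square offspring (before lethality): 2 Dd, 2 dd
No DD offspring are produced in this cross.
typical stature: 2 out of 4 → fraction 1/2
Expected count = 1/2 × 488 = 244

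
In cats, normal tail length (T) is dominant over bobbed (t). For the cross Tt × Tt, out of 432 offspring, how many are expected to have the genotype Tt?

Punnett square for Tt × Tt:
Offspring genotypes: 1 TT, 2 Tt, 1 tt
Total offspring: 4
Count with target: 2
Probability: 2/4 = 1/2
Expected count = 1/2 × 432 = 216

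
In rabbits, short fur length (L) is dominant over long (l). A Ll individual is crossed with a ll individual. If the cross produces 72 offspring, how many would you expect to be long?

Punnett square for Ll × ll:
Offspring genotypes: 2 Ll, 2 ll
short: 2, long: 2
long: 2 out of 4 → fraction 1/2
Expected count = 1/2 × 72 = 36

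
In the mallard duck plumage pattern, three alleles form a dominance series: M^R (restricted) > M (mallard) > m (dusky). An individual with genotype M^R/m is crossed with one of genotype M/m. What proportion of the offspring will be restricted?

Cross: M^R/m × M/m
Allele dominance: M^R > M > m
Offspring genotypes: 1 M^R/M, 1 M^R/m, 1 M/m, 1 m/m
Phenotype counts: 2 restricted, 1 mallard, 1 dusky
restricted: 2 out of 4
Probability: 2/4 = 1/2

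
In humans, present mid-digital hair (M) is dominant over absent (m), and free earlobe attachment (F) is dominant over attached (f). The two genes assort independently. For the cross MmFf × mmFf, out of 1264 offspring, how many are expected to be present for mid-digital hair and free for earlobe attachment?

Dihybrid cross MmFf × mmFf — consider each gene separately:
mid-digital hair: Mm × mm → 2 Mm, 2 mm → 2 M_ : 2 mm (out of 4)
earlobe attachment: Ff × Ff → 1 FF, 2 Ff, 1 ff → 3 F_ : 1 ff (out of 4)
Looking for: present (M_) and free (F_)
P(present) = 2/4, P(free) = 3/4
P(both) = 2/4 × 3/4 = 6/16 = 3/8
Expected count = 3/8 × 1264 = 474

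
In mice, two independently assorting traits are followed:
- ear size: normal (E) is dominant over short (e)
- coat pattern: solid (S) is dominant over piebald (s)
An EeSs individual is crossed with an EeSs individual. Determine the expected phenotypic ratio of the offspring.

Dihybrid cross EeSs × EeSs — consider each gene separately:
ear size: Ee × Ee → 1 EE, 2 Ee, 1 ee → 3 E_ : 1 ee (out of 4)
coat pattern: Ss × Ss → 1 SS, 2 Ss, 1 ss → 3 S_ : 1 ss (out of 4)
Combine (counts out of 4 × 4 = 16): normal/solid (E_S_) = 3×3 = 9; normal/piebald (E_ss) = 3×1 = 3; short/solid (eeS_) = 1×3 = 3; short/piebald (eess) = 1×1 = 1
Phenotype counts (out of 16): 9 normal/solid, 3 normal/piebald, 3 short/solid, 1 short/piebald
Ratio: 9 normal/solid : 3 normal/piebald : 3 short/solid : 1 short/piebald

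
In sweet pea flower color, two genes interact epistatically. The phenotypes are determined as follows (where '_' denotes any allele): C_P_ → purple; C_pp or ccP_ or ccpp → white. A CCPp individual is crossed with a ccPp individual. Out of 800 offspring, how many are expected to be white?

Cross: CCPp × ccPp — consider each gene separately:
C gene: CC × cc → 4 Cc → 4 C_ (out of 4)
P gene: Pp × Pp → 1 PP, 2 Pp, 1 pp → 3 P_ : 1 pp (out of 4)
Genotype classes (out of 4 × 4 = 16): C_P_ = 4×3 = 12; C_pp = 4×1 = 4
Apply the phenotype rules: C_P_ (12) → purple; C_pp (4) → white
Phenotype counts (out of 16): 12 purple, 4 white
white: 4 out of 16 → fraction 1/4
Expected count = 1/4 × 800 = 200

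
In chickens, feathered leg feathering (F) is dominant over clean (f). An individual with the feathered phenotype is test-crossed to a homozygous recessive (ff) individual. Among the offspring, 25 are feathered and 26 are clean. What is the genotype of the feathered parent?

Test cross: ? × ff
Offspring: 25 feathered, 26 clean — approximately 1:1.
A 1:1 ratio in a test cross indicates the unknown parent is heterozygous (Ff).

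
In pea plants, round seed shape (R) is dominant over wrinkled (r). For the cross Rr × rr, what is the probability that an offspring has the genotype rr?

Punnett square for Rr × rr:
Offspring genotypes: 2 Rr, 2 rr
Total offspring: 4
Count with target: 2
Probability: 2/4 = 1/2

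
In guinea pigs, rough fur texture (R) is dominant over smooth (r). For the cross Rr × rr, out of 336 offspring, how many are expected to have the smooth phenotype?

Punnett square for Rr × rr:
Offspring genotypes: 2 Rr, 2 rr
Total offspring: 4
Count with target: 2
Probability: 2/4 = 1/2
Expected count = 1/2 × 336 = 168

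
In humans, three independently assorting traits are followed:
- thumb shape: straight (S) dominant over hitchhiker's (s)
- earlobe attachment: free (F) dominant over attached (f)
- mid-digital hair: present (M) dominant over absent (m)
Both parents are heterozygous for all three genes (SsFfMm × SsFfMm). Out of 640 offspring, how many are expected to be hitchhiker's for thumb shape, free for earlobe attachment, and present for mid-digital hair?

Trihybrid cross: SsFfMm × SsFfMm
Each trait segregates independently with a 3:1 phenotypic ratio, so each gene contributes 3/4 (dominant) or 1/4 (recessive).
Target: hitchhiker's (thumb shape), free (earlobe attachment), present (mid-digital hair)
Probability = product of independent per-trait probabilities
= 1/4 × 3/4 × 3/4 = 9/64
Expected count = 9/64 × 640 = 90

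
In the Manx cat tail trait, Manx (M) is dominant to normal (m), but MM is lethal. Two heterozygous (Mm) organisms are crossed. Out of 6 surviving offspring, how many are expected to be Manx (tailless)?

Cross: Mm × Mm
Punnett square offspring (before lethality): 1 MM, 2 Mm, 1 mm
The MM genotype is lethal (embryos die); surviving offspring: 2 Mm, 1 mm
Manx (tailless): 2 out of 3 → fraction 2/3
Expected count = 2/3 × 6 = 4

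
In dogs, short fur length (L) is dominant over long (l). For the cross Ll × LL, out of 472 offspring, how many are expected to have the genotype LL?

Punnett square for Ll × LL:
Offspring genotypes: 2 LL, 2 Ll
Total offspring: 4
Count with target: 2
Probability: 2/4 = 1/2
Expected count = 1/2 × 472 = 236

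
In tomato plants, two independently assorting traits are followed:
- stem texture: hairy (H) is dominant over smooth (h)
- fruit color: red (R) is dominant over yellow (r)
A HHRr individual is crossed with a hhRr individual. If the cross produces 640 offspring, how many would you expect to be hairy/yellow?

Dihybrid cross HHRr × hhRr — consider each gene separately:
stem texture: HH × hh → 4 Hh → 4 H_ (out of 4)
fruit color: Rr × Rr → 1 RR, 2 Rr, 1 rr → 3 R_ : 1 rr (out of 4)
Combine (counts out of 4 × 4 = 16): hairy/red (H_R_) = 4×3 = 12; hairy/yellow (H_rr) = 4×1 = 4
Phenotype counts (out of 16): 12 hairy/red, 4 hairy/yellow
hairy/yellow: 4 out of 16 → fraction 1/4
Expected count = 1/4 × 640 = 160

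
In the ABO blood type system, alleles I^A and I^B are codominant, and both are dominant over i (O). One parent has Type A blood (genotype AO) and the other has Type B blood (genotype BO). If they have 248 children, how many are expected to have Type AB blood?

Cross: AO × BO
Possible offspring genotypes: 1 AB, 1 AO, 1 BO, 1 OO
Blood type counts: 1 Type AB, 1 Type A, 1 Type B, 1 Type O
Probability of Type AB: 1/4
Expected count = 1/4 × 248 = 62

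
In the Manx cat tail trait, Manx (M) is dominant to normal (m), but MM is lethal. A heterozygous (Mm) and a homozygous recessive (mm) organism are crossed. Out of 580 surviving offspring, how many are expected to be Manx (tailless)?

Cross: Mm × mm
Punnett square offspring (before lethality): 2 Mm, 2 mm
No MM offspring are produced in this cross.
Manx (tailless): 2 out of 4 → fraction 1/2
Expected count = 1/2 × 580 = 290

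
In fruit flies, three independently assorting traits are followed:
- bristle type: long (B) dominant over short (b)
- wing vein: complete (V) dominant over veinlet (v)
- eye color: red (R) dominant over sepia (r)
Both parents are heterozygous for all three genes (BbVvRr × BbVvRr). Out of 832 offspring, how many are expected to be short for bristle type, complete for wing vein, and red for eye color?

Trihybrid cross: BbVvRr × BbVvRr
Each trait segregates independently with a 3:1 phenotypic ratio, so each gene contributes 3/4 (dominant) or 1/4 (recessive).
Target: short (bristle type), complete (wing vein), red (eye color)
Probability = product of independent per-trait probabilities
= 1/4 × 3/4 × 3/4 = 9/64
Expected count = 9/64 × 832 = 117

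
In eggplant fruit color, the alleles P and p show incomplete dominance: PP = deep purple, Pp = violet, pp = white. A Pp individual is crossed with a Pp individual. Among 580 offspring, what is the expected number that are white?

Punnett square for Pp × Pp:
Offspring genotypes: 1 PP, 2 Pp, 1 pp
Phenotype counts: 1 deep purple, 2 violet, 1 white
white: 1 out of 4 → fraction 1/4
Expected count = 1/4 × 580 = 145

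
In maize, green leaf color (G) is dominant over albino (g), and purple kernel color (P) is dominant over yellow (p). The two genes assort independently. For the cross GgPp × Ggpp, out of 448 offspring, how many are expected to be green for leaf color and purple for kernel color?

Dihybrid cross GgPp × Ggpp — consider each gene separately:
leaf color: Gg × Gg → 1 GG, 2 Gg, 1 gg → 3 G_ : 1 gg (out of 4)
kernel color: Pp × pp → 2 Pp, 2 pp → 2 P_ : 2 pp (out of 4)
Looking for: green (G_) and purple (P_)
P(green) = 3/4, P(purple) = 2/4
P(both) = 3/4 × 2/4 = 6/16 = 3/8
Expected count = 3/8 × 448 = 168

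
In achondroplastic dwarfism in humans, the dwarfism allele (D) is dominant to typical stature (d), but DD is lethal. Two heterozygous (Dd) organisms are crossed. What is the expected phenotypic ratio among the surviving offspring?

Cross: Dd × Dd
Punnett square offspring (before lethality): 1 DD, 2 Dd, 1 dd
The DD genotype is lethal (embryos die); surviving offspring: 2 Dd, 1 dd
Ratio: 2 achondroplastic dwarf : 1 typical stature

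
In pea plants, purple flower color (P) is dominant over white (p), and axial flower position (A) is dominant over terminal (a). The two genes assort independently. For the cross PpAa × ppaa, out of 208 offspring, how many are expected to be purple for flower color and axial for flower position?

Dihybrid cross PpAa × ppaa — consider each gene separately:
flower color: Pp × pp → 2 Pp, 2 pp → 2 P_ : 2 pp (out of 4)
flower position: Aa × aa → 2 Aa, 2 aa → 2 A_ : 2 aa (out of 4)
Looking for: purple (P_) and axial (A_)
P(purple) = 2/4, P(axial) = 2/4
P(both) = 2/4 × 2/4 = 4/16 = 1/4
Expected count = 1/4 × 208 = 52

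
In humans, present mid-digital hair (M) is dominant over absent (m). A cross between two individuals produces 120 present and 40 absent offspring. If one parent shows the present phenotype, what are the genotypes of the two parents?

Observed offspring: 120 present, 40 absent
The observed ratio simplifies to 3:1. Absent (mm) offspring appear, so each parent must contribute one m allele. The parent stated to show present carries M, so it is Mm. The other parent is then either Mm or mm: Mm × mm would give a 1:1 split, whereas Mm × Mm gives 3:1 — matching the data. So both parents are heterozygous (Mm × Mm).
Parent genotypes: Mm × Mm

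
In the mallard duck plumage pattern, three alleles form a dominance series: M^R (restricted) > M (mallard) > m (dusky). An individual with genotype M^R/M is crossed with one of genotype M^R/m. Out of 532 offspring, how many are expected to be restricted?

Cross: M^R/M × M^R/m
Allele dominance: M^R > M > m
Offspring genotypes: 1 M^R/M^R, 1 M^R/m, 1 M^R/M, 1 M/m
Phenotype counts: 3 restricted, 1 mallard
restricted: 3 out of 4 → fraction 3/4
Expected count = 3/4 × 532 = 399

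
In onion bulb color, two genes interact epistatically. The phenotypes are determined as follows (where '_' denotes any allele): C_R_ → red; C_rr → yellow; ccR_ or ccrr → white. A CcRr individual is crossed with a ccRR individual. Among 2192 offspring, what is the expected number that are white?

Cross: CcRr × ccRR — consider each gene separately:
C gene: Cc × cc → 2 Cc, 2 cc → 2 C_ : 2 cc (out of 4)
R gene: Rr × RR → 2 RR, 2 Rr → 4 R_ (out of 4)
Genotype classes (out of 4 × 4 = 16): C_R_ = 2×4 = 8; ccR_ = 2×4 = 8
Apply the phenotype rules: C_R_ (8) → red; ccR_ (8) → white
Phenotype counts (out of 16): 8 red, 8 white
white: 8 out of 16 → fraction 1/2
Expected count = 1/2 × 2192 = 1096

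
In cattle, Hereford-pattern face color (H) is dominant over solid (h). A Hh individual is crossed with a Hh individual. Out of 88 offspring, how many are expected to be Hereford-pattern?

Punnett square for Hh × Hh:
Offspring genotypes: 1 HH, 2 Hh, 1 hh
Hereford-pattern: 3, solid: 1
Hereford-pattern: 3 out of 4 → fraction 3/4
Expected count = 3/4 × 88 = 66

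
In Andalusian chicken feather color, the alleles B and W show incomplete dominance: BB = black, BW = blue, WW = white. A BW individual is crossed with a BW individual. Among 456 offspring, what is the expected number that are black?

Punnett square for BW × BW:
Offspring genotypes: 1 BB, 2 BW, 1 WW
Phenotype counts: 1 black, 2 blue, 1 white
black: 1 out of 4 → fraction 1/4
Expected count = 1/4 × 456 = 114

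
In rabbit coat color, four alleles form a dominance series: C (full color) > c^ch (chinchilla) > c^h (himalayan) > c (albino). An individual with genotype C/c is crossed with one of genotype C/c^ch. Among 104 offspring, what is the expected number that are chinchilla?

Cross: C/c × C/c^ch
Allele dominance: C > c^ch > c^h > c
Offspring genotypes: 1 C/C, 1 C/c^ch, 1 C/c, 1 c^ch/c
Phenotype counts: 3 full color, 1 chinchilla
chinchilla: 1 out of 4 → fraction 1/4
Expected count = 1/4 × 104 = 26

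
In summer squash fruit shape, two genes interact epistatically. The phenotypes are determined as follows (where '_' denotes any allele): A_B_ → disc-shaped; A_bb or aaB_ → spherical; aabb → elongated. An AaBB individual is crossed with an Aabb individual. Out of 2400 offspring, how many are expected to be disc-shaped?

Cross: AaBB × Aabb — consider each gene separately:
A gene: Aa × Aa → 1 AA, 2 Aa, 1 aa → 3 A_ : 1 aa (out of 4)
B gene: BB × bb → 4 Bb → 4 B_ (out of 4)
Genotype classes (out of 4 × 4 = 16): A_B_ = 3×4 = 12; aaB_ = 1×4 = 4
Apply the phenotype rules: A_B_ (12) → disc-shaped; aaB_ (4) → spherical
Phenotype counts (out of 16): 12 disc-shaped, 4 spherical
disc-shaped: 12 out of 16 → fraction 3/4
Expected count = 3/4 × 2400 = 1800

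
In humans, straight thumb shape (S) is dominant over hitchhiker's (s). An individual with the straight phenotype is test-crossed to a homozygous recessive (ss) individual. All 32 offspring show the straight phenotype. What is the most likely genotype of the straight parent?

Test cross: ? × ss
All offspring are straight.
If the unknown parent were heterozygous (Ss), about half of 32 offspring would be hitchhiker's; none are. The unknown parent is most likely homozygous dominant (SS).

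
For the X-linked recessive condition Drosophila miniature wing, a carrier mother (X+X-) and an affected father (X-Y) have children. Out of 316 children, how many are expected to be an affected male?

Cross: X+X- × X-Y
Offspring: 1 X+X-, 1 X+Y, 1 X-X-, 1 X-Y
Probability of an affected male: 1/4
Expected count = 1/4 × 316 = 79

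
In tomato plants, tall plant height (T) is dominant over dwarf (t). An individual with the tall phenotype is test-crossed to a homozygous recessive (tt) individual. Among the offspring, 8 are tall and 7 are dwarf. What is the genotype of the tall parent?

Test cross: ? × tt
Offspring: 8 tall, 7 dwarf — approximately 1:1.
A 1:1 ratio in a test cross indicates the unknown parent is heterozygous (Tt).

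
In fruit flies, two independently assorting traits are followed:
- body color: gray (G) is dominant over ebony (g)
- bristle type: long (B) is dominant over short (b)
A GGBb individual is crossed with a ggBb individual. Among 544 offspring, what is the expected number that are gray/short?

Dihybrid cross GGBb × ggBb — consider each gene separately:
body color: GG × gg → 4 Gg → 4 G_ (out of 4)
bristle type: Bb × Bb → 1 BB, 2 Bb, 1 bb → 3 B_ : 1 bb (out of 4)
Combine (counts out of 4 × 4 = 16): gray/long (G_B_) = 4×3 = 12; gray/short (G_bb) = 4×1 = 4
Phenotype counts (out of 16): 12 gray/long, 4 gray/short
gray/short: 4 out of 16 → fraction 1/4
Expected count = 1/4 × 544 = 136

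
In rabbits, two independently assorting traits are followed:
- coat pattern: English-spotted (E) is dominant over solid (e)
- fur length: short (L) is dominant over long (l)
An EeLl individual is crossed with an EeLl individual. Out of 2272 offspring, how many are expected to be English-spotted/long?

Dihybrid cross EeLl × EeLl — consider each gene separately:
coat pattern: Ee × Ee → 1 EE, 2 Ee, 1 ee → 3 E_ : 1 ee (out of 4)
fur length: Ll × Ll → 1 LL, 2 Ll, 1 ll → 3 L_ : 1 ll (out of 4)
Combine (counts out of 4 × 4 = 16): English-spotted/short (E_L_) = 3×3 = 9; English-spotted/long (E_ll) = 3×1 = 3; solid/short (eeL_) = 1×3 = 3; solid/long (eell) = 1×1 = 1
Phenotype counts (out of 16): 9 English-spotted/short, 3 English-spotted/long, 3 solid/short, 1 solid/long
English-spotted/long: 3 out of 16 → fraction 3/16
Expected count = 3/16 × 2272 = 426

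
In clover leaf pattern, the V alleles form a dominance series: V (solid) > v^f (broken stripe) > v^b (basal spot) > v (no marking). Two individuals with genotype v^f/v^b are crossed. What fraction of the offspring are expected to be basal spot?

Cross: v^f/v^b × v^f/v^b
Allele dominance: V > v^f > v^b > v
Offspring genotypes: 1 v^f/v^f, 2 v^f/v^b, 1 v^b/v^b
Phenotype counts: 3 broken stripe, 1 basal spot
basal spot: 1 out of 4
Probability: 1/4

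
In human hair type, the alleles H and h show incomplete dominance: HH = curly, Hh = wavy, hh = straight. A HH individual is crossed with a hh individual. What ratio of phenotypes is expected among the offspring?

Punnett square for HH × hh:
Offspring genotypes: 4 Hh
Phenotype counts: 4 wavy
Ratio: all wavy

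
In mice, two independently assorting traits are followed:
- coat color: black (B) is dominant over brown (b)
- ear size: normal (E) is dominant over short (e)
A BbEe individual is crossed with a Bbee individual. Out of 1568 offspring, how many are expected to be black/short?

Dihybrid cross BbEe × Bbee — consider each gene separately:
coat color: Bb × Bb → 1 BB, 2 Bb, 1 bb → 3 B_ : 1 bb (out of 4)
ear size: Ee × ee → 2 Ee, 2 ee → 2 E_ : 2 ee (out of 4)
Combine (counts out of 4 × 4 = 16): black/normal (B_E_) = 3×2 = 6; black/short (B_ee) = 3×2 = 6; brown/normal (bbE_) = 1×2 = 2; brown/short (bbee) = 1×2 = 2
Phenotype counts (out of 16): 6 black/normal, 6 black/short, 2 brown/normal, 2 brown/short
black/short: 6 out of 16 → fraction 3/8
Expected count = 3/8 × 1568 = 588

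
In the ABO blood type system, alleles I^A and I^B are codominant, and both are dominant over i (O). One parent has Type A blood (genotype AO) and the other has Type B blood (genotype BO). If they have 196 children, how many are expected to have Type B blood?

Cross: AO × BO
Possible offspring genotypes: 1 AB, 1 AO, 1 BO, 1 OO
Blood type counts: 1 Type AB, 1 Type A, 1 Type B, 1 Type O
Probability of Type B: 1/4
Expected count = 1/4 × 196 = 49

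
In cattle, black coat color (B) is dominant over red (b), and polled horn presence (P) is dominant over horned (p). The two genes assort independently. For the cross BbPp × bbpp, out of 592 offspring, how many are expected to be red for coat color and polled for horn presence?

Dihybrid cross BbPp × bbpp — consider each gene separately:
coat color: Bb × bb → 2 Bb, 2 bb → 2 B_ : 2 bb (out of 4)
horn presence: Pp × pp → 2 Pp, 2 pp → 2 P_ : 2 pp (out of 4)
Looking for: red (bb) and polled (P_)
P(red) = 2/4, P(polled) = 2/4
P(both) = 2/4 × 2/4 = 4/16 = 1/4
Expected count = 1/4 × 592 = 148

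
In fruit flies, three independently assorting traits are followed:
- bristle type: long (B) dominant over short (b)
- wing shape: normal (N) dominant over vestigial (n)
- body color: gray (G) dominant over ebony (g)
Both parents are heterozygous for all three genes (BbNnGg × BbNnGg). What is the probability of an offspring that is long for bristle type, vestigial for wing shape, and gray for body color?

Trihybrid cross: BbNnGg × BbNnGg
Each trait segregates independently with a 3:1 phenotypic ratio, so each gene contributes 3/4 (dominant) or 1/4 (recessive).
Target: long (bristle type), vestigial (wing shape), gray (body color)
Probability = product of independent per-trait probabilities
= 3/4 × 1/4 × 3/4 = 9/64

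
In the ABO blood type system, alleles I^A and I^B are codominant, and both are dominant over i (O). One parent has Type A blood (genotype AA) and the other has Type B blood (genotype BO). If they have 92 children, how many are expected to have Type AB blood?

Cross: AA × BO
Possible offspring genotypes: 2 AB, 2 AO
Blood type counts: 2 Type AB, 2 Type A
Probability of Type AB: 2/4 = 1/2
Expected count = 1/2 × 92 = 46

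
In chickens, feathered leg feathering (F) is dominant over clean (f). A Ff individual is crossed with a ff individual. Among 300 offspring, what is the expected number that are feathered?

Punnett square for Ff × ff:
Offspring genotypes: 2 Ff, 2 ff
feathered: 2, clean: 2
feathered: 2 out of 4 → fraction 1/2
Expected count = 1/2 × 300 = 150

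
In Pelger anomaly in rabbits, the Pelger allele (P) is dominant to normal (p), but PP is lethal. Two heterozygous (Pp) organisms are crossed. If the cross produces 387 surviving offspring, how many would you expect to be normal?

Cross: Pp × Pp
Punnett square offspring (before lethality): 1 PP, 2 Pp, 1 pp
The PP genotype is lethal (embryos die); surviving offspring: 2 Pp, 1 pp
normal: 1 out of 3 → fraction 1/3
Expected count = 1/3 × 387 = 129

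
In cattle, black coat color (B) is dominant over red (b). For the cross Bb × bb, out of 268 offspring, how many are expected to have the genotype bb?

Punnett square for Bb × bb:
Offspring genotypes: 2 Bb, 2 bb
Total offspring: 4
Count with target: 2
Probability: 2/4 = 1/2
Expected count = 1/2 × 268 = 134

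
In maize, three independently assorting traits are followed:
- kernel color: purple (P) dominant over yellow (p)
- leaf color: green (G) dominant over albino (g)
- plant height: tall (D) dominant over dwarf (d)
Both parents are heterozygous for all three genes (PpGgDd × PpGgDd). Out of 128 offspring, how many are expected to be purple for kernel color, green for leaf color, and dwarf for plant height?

Trihybrid cross: PpGgDd × PpGgDd
Each trait segregates independently with a 3:1 phenotypic ratio, so each gene contributes 3/4 (dominant) or 1/4 (recessive).
Target: purple (kernel color), green (leaf color), dwarf (plant height)
Probability = product of independent per-trait probabilities
= 3/4 × 3/4 × 1/4 = 9/64
Expected count = 9/64 × 128 = 18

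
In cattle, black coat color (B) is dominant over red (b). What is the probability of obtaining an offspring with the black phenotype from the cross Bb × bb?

Punnett square for Bb × bb:
Offspring genotypes: 2 Bb, 2 bb
Total offspring: 4
Count with target: 2
Probability: 2/4 = 1/2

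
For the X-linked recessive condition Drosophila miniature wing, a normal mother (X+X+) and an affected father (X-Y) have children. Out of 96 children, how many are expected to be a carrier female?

Cross: X+X+ × X-Y
Offspring: 2 X+X-, 2 X+Y
Probability of a carrier female: 2/4 = 1/2
Expected count = 1/2 × 96 = 48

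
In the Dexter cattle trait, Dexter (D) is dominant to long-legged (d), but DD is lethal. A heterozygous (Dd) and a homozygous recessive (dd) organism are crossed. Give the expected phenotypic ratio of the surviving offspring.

Cross: Dd × dd
Punnett square offspring (before lethality): 2 Dd, 2 dd
No DD offspring are produced in this cross.
Ratio: 1 Dexter (short-legged) : 1 long-legged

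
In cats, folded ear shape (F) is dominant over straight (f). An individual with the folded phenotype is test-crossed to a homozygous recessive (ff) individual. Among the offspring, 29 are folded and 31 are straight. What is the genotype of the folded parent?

Test cross: ? × ff
Offspring: 29 folded, 31 straight — approximately 1:1.
A 1:1 ratio in a test cross indicates the unknown parent is heterozygous (Ff).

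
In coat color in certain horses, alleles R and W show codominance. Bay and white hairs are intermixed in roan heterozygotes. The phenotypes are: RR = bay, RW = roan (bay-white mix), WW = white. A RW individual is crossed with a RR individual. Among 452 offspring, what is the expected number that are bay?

Punnett square for RW × RR:
Offspring genotypes: 2 RR, 2 RW
Phenotype counts: 2 bay, 2 roan (bay-white mix)
bay: 2 out of 4 → fraction 1/2
Expected count = 1/2 × 452 = 226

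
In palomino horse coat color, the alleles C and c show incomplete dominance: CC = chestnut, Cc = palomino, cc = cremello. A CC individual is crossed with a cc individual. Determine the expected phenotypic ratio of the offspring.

Punnett square for CC × cc:
Offspring genotypes: 4 Cc
Phenotype counts: 4 palomino
Ratio: all palomino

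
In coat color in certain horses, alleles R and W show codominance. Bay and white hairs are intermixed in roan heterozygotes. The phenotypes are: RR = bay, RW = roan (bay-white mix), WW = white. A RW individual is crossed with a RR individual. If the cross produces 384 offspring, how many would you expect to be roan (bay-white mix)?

Punnett square for RW × RR:
Offspring genotypes: 2 RR, 2 RW
Phenotype counts: 2 bay, 2 roan (bay-white mix)
roan (bay-white mix): 2 out of 4 → fraction 1/2
Expected count = 1/2 × 384 = 192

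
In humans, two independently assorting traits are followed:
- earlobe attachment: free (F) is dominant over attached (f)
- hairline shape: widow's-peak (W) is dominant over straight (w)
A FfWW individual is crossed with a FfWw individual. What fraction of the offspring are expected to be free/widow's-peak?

Dihybrid cross FfWW × FfWw — consider each gene separately:
earlobe attachment: Ff × Ff → 1 FF, 2 Ff, 1 ff → 3 F_ : 1 ff (out of 4)
hairline shape: WW × Ww → 2 WW, 2 Ww → 4 W_ (out of 4)
Combine (counts out of 4 × 4 = 16): free/widow's-peak (F_W_) = 3×4 = 12; attached/widow's-peak (ffW_) = 1×4 = 4
Phenotype counts (out of 16): 12 free/widow's-peak, 4 attached/widow's-peak
free/widow's-peak: 12 out of 16
Probability: 12/16 = 3/4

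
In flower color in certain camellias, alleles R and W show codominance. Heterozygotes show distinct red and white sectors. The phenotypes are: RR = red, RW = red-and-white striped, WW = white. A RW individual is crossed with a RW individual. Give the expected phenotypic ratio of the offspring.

Punnett square for RW × RW:
Offspring genotypes: 1 RR, 2 RW, 1 WW
Phenotype counts: 1 red, 2 red-and-white striped, 1 white
Ratio: 1 red : 2 red-and-white striped : 1 white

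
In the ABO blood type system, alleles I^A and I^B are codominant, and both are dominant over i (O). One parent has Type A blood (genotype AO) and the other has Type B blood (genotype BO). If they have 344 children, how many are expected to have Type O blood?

Cross: AO × BO
Possible offspring genotypes: 1 AB, 1 AO, 1 BO, 1 OO
Blood type counts: 1 Type AB, 1 Type A, 1 Type B, 1 Type O
Probability of Type O: 1/4
Expected count = 1/4 × 344 = 86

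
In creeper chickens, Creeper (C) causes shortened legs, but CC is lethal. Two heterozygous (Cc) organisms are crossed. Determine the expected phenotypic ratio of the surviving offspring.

Cross: Cc × Cc
Punnett square offspring (before lethality): 1 CC, 2 Cc, 1 cc
The CC genotype is lethal (embryos die); surviving offspring: 2 Cc, 1 cc
Ratio: 2 creeper : 1 normal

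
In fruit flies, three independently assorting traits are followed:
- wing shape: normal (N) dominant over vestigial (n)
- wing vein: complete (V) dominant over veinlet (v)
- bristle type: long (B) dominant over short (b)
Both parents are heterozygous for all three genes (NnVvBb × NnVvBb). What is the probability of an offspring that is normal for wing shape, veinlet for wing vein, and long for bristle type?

Trihybrid cross: NnVvBb × NnVvBb
Each trait segregates independently with a 3:1 phenotypic ratio, so each gene contributes 3/4 (dominant) or 1/4 (recessive).
Target: normal (wing shape), veinlet (wing vein), long (bristle type)
Probability = product of independent per-trait probabilities
= 3/4 × 1/4 × 3/4 = 9/64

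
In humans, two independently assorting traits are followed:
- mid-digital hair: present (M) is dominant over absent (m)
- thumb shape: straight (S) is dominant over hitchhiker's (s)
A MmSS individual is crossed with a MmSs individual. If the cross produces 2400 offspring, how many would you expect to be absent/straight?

Dihybrid cross MmSS × MmSs — consider each gene separately:
mid-digital hair: Mm × Mm → 1 MM, 2 Mm, 1 mm → 3 M_ : 1 mm (out of 4)
thumb shape: SS × Ss → 2 SS, 2 Ss → 4 S_ (out of 4)
Combine (counts out of 4 × 4 = 16): present/straight (M_S_) = 3×4 = 12; absent/straight (mmS_) = 1×4 = 4
Phenotype counts (out of 16): 12 present/straight, 4 absent/straight
absent/straight: 4 out of 16 → fraction 1/4
Expected count = 1/4 × 2400 = 600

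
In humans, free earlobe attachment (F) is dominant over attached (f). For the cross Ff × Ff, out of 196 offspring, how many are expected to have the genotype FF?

Punnett square for Ff × Ff:
Offspring genotypes: 1 FF, 2 Ff, 1 ff
Total offspring: 4
Count with target: 1
Probability: 1/4
Expected count = 1/4 × 196 = 49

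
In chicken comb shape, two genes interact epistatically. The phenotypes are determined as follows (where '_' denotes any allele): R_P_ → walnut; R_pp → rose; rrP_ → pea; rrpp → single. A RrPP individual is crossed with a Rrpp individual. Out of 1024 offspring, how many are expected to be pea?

Cross: RrPP × Rrpp — consider each gene separately:
R gene: Rr × Rr → 1 RR, 2 Rr, 1 rr → 3 R_ : 1 rr (out of 4)
P gene: PP × pp → 4 Pp → 4 P_ (out of 4)
Genotype classes (out of 4 × 4 = 16): R_P_ = 3×4 = 12; rrP_ = 1×4 = 4
Apply the phenotype rules: R_P_ (12) → walnut; rrP_ (4) → pea
Phenotype counts (out of 16): 12 walnut, 4 pea
pea: 4 out of 16 → fraction 1/4
Expected count = 1/4 × 1024 = 256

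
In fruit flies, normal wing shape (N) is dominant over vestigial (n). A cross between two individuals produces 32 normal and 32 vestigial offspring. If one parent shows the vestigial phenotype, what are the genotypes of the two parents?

Observed offspring: 32 normal, 32 vestigial
The observed ratio simplifies to 1:1. One parent shows vestigial, so its genotype must be nn. A 1:1 offspring split requires the other parent to be heterozygous (Nn).
Parent genotypes: nn × Nn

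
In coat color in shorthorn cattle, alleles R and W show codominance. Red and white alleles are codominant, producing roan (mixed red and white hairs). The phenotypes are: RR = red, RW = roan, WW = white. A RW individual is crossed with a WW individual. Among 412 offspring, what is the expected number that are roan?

Punnett square for RW × WW:
Offspring genotypes: 2 RW, 2 WW
Phenotype counts: 2 roan, 2 white
roan: 2 out of 4 → fraction 1/2
Expected count = 1/2 × 412 = 206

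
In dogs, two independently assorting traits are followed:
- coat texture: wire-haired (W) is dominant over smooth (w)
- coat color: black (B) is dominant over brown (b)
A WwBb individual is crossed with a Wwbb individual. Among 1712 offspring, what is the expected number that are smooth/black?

Dihybrid cross WwBb × Wwbb — consider each gene separately:
coat texture: Ww × Ww → 1 WW, 2 Ww, 1 ww → 3 W_ : 1 ww (out of 4)
coat color: Bb × bb → 2 Bb, 2 bb → 2 B_ : 2 bb (out of 4)
Combine (counts out of 4 × 4 = 16): wire-haired/black (W_B_) = 3×2 = 6; wire-haired/brown (W_bb) = 3×2 = 6; smooth/black (wwB_) = 1×2 = 2; smooth/brown (wwbb) = 1×2 = 2
Phenotype counts (out of 16): 6 wire-haired/black, 6 wire-haired/brown, 2 smooth/black, 2 smooth/brown
smooth/black: 2 out of 16 → fraction 1/8
Expected count = 1/8 × 1712 = 214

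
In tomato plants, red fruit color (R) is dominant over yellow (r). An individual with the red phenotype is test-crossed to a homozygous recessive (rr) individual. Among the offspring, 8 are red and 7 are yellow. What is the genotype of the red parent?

Test cross: ? × rr
Offspring: 8 red, 7 yellow — approximately 1:1.
A 1:1 ratio in a test cross indicates the unknown parent is heterozygous (Rr).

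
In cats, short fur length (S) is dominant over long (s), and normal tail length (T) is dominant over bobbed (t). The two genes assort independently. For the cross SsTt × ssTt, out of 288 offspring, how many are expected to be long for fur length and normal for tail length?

Dihybrid cross SsTt × ssTt — consider each gene separately:
fur length: Ss × ss → 2 Ss, 2 ss → 2 S_ : 2 ss (out of 4)
tail length: Tt × Tt → 1 TT, 2 Tt, 1 tt → 3 T_ : 1 tt (out of 4)
Looking for: long (ss) and normal (T_)
P(long) = 2/4, P(normal) = 3/4
P(both) = 2/4 × 3/4 = 6/16 = 3/8
Expected count = 3/8 × 288 = 108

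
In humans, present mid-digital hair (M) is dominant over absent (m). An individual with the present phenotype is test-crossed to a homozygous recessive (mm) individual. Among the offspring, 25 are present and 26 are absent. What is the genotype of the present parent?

Test cross: ? × mm
Offspring: 25 present, 26 absent — approximately 1:1.
A 1:1 ratio in a test cross indicates the unknown parent is heterozygous (Mm).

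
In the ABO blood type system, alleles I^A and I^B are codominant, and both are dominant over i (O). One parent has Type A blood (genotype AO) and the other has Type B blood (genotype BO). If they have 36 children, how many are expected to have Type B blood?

Cross: AO × BO
Possible offspring genotypes: 1 AB, 1 AO, 1 BO, 1 OO
Blood type counts: 1 Type AB, 1 Type A, 1 Type B, 1 Type O
Probability of Type B: 1/4
Expected count = 1/4 × 36 = 9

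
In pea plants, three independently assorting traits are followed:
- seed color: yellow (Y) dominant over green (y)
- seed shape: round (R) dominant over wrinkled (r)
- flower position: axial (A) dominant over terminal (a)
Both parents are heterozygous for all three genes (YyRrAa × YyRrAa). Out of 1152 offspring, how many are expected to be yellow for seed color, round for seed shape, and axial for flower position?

Trihybrid cross: YyRrAa × YyRrAa
Each trait segregates independently with a 3:1 phenotypic ratio, so each gene contributes 3/4 (dominant) or 1/4 (recessive).
Target: yellow (seed color), round (seed shape), axial (flower position)
Probability = product of independent per-trait probabilities
= 3/4 × 3/4 × 3/4 = 27/64
Expected count = 27/64 × 1152 = 486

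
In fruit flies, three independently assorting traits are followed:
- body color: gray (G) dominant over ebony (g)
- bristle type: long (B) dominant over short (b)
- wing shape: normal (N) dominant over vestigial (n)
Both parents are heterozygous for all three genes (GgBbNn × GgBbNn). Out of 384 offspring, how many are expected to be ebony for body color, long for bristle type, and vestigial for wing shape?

Trihybrid cross: GgBbNn × GgBbNn
Each trait segregates independently with a 3:1 phenotypic ratio, so each gene contributes 3/4 (dominant) or 1/4 (recessive).
Target: ebony (body color), long (bristle type), vestigial (wing shape)
Probability = product of independent per-trait probabilities
= 1/4 × 3/4 × 1/4 = 3/64
Expected count = 3/64 × 384 = 18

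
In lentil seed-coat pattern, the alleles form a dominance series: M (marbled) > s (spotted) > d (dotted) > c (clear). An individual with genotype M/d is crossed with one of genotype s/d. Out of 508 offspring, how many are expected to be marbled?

Cross: M/d × s/d
Allele dominance: M > s > d > c
Offspring genotypes: 1 M/s, 1 M/d, 1 s/d, 1 d/d
Phenotype counts: 2 marbled, 1 spotted, 1 dotted
marbled: 2 out of 4 → fraction 1/2
Expected count = 1/2 × 508 = 254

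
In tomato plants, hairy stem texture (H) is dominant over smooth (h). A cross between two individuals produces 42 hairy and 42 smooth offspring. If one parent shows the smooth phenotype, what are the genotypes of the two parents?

Observed offspring: 42 hairy, 42 smooth
The observed ratio simplifies to 1:1. One parent shows smooth, so its genotype must be hh. A 1:1 offspring split requires the other parent to be heterozygous (Hh).
Parent genotypes: hh × Hh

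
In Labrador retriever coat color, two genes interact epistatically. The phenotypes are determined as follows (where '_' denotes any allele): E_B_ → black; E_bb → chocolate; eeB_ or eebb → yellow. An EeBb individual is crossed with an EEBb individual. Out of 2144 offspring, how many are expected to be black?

Cross: EeBb × EEBb — consider each gene separately:
E gene: Ee × EE → 2 EE, 2 Ee → 4 E_ (out of 4)
B gene: Bb × Bb → 1 BB, 2 Bb, 1 bb → 3 B_ : 1 bb (out of 4)
Genotype classes (out of 4 × 4 = 16): E_B_ = 4×3 = 12; E_bb = 4×1 = 4
Apply the phenotype rules: E_B_ (12) → black; E_bb (4) → chocolate
Phenotype counts (out of 16): 12 black, 4 chocolate
black: 12 out of 16 → fraction 3/4
Expected count = 3/4 × 2144 = 1608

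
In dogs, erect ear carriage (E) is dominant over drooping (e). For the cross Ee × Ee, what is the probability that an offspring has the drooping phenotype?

Punnett square for Ee × Ee:
Offspring genotypes: 1 EE, 2 Ee, 1 ee
Total offspring: 4
Count with target: 1
Probability: 1/4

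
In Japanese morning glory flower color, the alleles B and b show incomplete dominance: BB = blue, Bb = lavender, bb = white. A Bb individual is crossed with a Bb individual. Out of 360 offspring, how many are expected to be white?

Punnett square for Bb × Bb:
Offspring genotypes: 1 BB, 2 Bb, 1 bb
Phenotype counts: 1 blue, 2 lavender, 1 white
white: 1 out of 4 → fraction 1/4
Expected count = 1/4 × 360 = 90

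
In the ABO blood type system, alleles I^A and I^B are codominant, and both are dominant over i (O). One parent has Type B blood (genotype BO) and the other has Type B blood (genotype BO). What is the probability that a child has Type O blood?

Cross: BO × BO
Possible offspring genotypes: 1 BB, 2 BO, 1 OO
Blood type counts: 3 Type B, 1 Type O
Probability of Type O: 1/4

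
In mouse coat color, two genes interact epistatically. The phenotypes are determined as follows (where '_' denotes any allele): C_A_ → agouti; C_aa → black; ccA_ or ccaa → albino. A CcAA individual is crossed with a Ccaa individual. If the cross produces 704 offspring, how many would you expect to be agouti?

Cross: CcAA × Ccaa — consider each gene separately:
C gene: Cc × Cc → 1 CC, 2 Cc, 1 cc → 3 C_ : 1 cc (out of 4)
A gene: AA × aa → 4 Aa → 4 A_ (out of 4)
Genotype classes (out of 4 × 4 = 16): C_A_ = 3×4 = 12; ccA_ = 1×4 = 4
Apply the phenotype rules: C_A_ (12) → agouti; ccA_ (4) → albino
Phenotype counts (out of 16): 12 agouti, 4 albino
agouti: 12 out of 16 → fraction 3/4
Expected count = 3/4 × 704 = 528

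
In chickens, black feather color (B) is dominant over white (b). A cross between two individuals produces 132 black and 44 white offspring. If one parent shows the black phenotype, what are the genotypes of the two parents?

Observed offspring: 132 black, 44 white
The observed ratio simplifies to 3:1. White (bb) offspring appear, so each parent must contribute one b allele. The parent stated to show black carries B, so it is Bb. The other parent is then either Bb or bb: Bb × bb would give a 1:1 split, whereas Bb × Bb gives 3:1 — matching the data. So both parents are heterozygous (Bb × Bb).
Parent genotypes: Bb × Bb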